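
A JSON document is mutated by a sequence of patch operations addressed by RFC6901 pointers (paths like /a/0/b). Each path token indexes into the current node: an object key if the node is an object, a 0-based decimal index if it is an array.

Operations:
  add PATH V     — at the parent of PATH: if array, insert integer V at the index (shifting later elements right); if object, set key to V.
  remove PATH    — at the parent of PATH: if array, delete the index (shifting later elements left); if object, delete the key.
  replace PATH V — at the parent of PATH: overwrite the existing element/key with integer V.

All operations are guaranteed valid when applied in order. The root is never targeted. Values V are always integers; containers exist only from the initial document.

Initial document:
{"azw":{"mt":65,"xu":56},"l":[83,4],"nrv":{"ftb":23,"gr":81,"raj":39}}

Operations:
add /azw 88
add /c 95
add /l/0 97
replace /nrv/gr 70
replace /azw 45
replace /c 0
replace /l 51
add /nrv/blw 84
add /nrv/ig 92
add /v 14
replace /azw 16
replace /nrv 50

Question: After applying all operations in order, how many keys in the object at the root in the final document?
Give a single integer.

After op 1 (add /azw 88): {"azw":88,"l":[83,4],"nrv":{"ftb":23,"gr":81,"raj":39}}
After op 2 (add /c 95): {"azw":88,"c":95,"l":[83,4],"nrv":{"ftb":23,"gr":81,"raj":39}}
After op 3 (add /l/0 97): {"azw":88,"c":95,"l":[97,83,4],"nrv":{"ftb":23,"gr":81,"raj":39}}
After op 4 (replace /nrv/gr 70): {"azw":88,"c":95,"l":[97,83,4],"nrv":{"ftb":23,"gr":70,"raj":39}}
After op 5 (replace /azw 45): {"azw":45,"c":95,"l":[97,83,4],"nrv":{"ftb":23,"gr":70,"raj":39}}
After op 6 (replace /c 0): {"azw":45,"c":0,"l":[97,83,4],"nrv":{"ftb":23,"gr":70,"raj":39}}
After op 7 (replace /l 51): {"azw":45,"c":0,"l":51,"nrv":{"ftb":23,"gr":70,"raj":39}}
After op 8 (add /nrv/blw 84): {"azw":45,"c":0,"l":51,"nrv":{"blw":84,"ftb":23,"gr":70,"raj":39}}
After op 9 (add /nrv/ig 92): {"azw":45,"c":0,"l":51,"nrv":{"blw":84,"ftb":23,"gr":70,"ig":92,"raj":39}}
After op 10 (add /v 14): {"azw":45,"c":0,"l":51,"nrv":{"blw":84,"ftb":23,"gr":70,"ig":92,"raj":39},"v":14}
After op 11 (replace /azw 16): {"azw":16,"c":0,"l":51,"nrv":{"blw":84,"ftb":23,"gr":70,"ig":92,"raj":39},"v":14}
After op 12 (replace /nrv 50): {"azw":16,"c":0,"l":51,"nrv":50,"v":14}
Size at the root: 5

Answer: 5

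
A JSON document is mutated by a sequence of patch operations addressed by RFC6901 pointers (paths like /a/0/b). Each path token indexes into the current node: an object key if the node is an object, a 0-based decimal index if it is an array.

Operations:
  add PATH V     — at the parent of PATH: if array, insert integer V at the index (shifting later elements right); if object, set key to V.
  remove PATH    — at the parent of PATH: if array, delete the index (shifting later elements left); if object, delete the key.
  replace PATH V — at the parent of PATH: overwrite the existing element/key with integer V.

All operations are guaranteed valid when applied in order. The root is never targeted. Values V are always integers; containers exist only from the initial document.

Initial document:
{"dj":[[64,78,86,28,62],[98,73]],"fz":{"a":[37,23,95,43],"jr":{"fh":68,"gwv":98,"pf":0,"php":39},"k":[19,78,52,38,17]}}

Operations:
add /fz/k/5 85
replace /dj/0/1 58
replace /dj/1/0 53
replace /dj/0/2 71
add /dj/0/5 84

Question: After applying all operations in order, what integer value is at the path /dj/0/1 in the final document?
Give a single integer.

Answer: 58

Derivation:
After op 1 (add /fz/k/5 85): {"dj":[[64,78,86,28,62],[98,73]],"fz":{"a":[37,23,95,43],"jr":{"fh":68,"gwv":98,"pf":0,"php":39},"k":[19,78,52,38,17,85]}}
After op 2 (replace /dj/0/1 58): {"dj":[[64,58,86,28,62],[98,73]],"fz":{"a":[37,23,95,43],"jr":{"fh":68,"gwv":98,"pf":0,"php":39},"k":[19,78,52,38,17,85]}}
After op 3 (replace /dj/1/0 53): {"dj":[[64,58,86,28,62],[53,73]],"fz":{"a":[37,23,95,43],"jr":{"fh":68,"gwv":98,"pf":0,"php":39},"k":[19,78,52,38,17,85]}}
After op 4 (replace /dj/0/2 71): {"dj":[[64,58,71,28,62],[53,73]],"fz":{"a":[37,23,95,43],"jr":{"fh":68,"gwv":98,"pf":0,"php":39},"k":[19,78,52,38,17,85]}}
After op 5 (add /dj/0/5 84): {"dj":[[64,58,71,28,62,84],[53,73]],"fz":{"a":[37,23,95,43],"jr":{"fh":68,"gwv":98,"pf":0,"php":39},"k":[19,78,52,38,17,85]}}
Value at /dj/0/1: 58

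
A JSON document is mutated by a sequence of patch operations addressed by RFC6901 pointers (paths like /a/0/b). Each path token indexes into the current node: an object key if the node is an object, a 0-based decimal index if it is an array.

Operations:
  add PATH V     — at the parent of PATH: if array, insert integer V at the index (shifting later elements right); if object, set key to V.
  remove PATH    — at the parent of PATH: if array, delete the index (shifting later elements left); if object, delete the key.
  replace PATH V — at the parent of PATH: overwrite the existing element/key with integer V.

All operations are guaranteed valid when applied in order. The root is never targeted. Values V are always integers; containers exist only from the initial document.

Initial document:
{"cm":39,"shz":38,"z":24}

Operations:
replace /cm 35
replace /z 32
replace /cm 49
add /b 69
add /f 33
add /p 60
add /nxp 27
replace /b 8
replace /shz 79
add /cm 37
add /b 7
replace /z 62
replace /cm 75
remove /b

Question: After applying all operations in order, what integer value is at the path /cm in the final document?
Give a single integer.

After op 1 (replace /cm 35): {"cm":35,"shz":38,"z":24}
After op 2 (replace /z 32): {"cm":35,"shz":38,"z":32}
After op 3 (replace /cm 49): {"cm":49,"shz":38,"z":32}
After op 4 (add /b 69): {"b":69,"cm":49,"shz":38,"z":32}
After op 5 (add /f 33): {"b":69,"cm":49,"f":33,"shz":38,"z":32}
After op 6 (add /p 60): {"b":69,"cm":49,"f":33,"p":60,"shz":38,"z":32}
After op 7 (add /nxp 27): {"b":69,"cm":49,"f":33,"nxp":27,"p":60,"shz":38,"z":32}
After op 8 (replace /b 8): {"b":8,"cm":49,"f":33,"nxp":27,"p":60,"shz":38,"z":32}
After op 9 (replace /shz 79): {"b":8,"cm":49,"f":33,"nxp":27,"p":60,"shz":79,"z":32}
After op 10 (add /cm 37): {"b":8,"cm":37,"f":33,"nxp":27,"p":60,"shz":79,"z":32}
After op 11 (add /b 7): {"b":7,"cm":37,"f":33,"nxp":27,"p":60,"shz":79,"z":32}
After op 12 (replace /z 62): {"b":7,"cm":37,"f":33,"nxp":27,"p":60,"shz":79,"z":62}
After op 13 (replace /cm 75): {"b":7,"cm":75,"f":33,"nxp":27,"p":60,"shz":79,"z":62}
After op 14 (remove /b): {"cm":75,"f":33,"nxp":27,"p":60,"shz":79,"z":62}
Value at /cm: 75

Answer: 75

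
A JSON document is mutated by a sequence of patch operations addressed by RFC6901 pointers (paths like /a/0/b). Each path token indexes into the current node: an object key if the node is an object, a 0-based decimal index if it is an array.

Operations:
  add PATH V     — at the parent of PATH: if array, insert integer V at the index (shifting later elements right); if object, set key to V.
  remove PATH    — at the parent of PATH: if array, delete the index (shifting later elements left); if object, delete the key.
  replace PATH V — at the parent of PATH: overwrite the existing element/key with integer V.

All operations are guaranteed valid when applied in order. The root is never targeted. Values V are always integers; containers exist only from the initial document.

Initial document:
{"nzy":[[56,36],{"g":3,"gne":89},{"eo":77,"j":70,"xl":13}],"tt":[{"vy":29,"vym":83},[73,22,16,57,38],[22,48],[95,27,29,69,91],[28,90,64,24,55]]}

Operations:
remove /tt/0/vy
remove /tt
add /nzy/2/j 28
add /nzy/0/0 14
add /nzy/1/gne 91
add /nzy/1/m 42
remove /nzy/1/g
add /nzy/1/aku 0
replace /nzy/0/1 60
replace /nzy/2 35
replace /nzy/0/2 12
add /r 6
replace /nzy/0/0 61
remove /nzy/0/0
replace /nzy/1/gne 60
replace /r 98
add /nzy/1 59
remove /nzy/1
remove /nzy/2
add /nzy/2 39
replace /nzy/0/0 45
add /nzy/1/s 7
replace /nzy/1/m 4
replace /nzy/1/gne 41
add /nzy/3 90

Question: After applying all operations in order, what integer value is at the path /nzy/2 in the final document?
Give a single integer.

After op 1 (remove /tt/0/vy): {"nzy":[[56,36],{"g":3,"gne":89},{"eo":77,"j":70,"xl":13}],"tt":[{"vym":83},[73,22,16,57,38],[22,48],[95,27,29,69,91],[28,90,64,24,55]]}
After op 2 (remove /tt): {"nzy":[[56,36],{"g":3,"gne":89},{"eo":77,"j":70,"xl":13}]}
After op 3 (add /nzy/2/j 28): {"nzy":[[56,36],{"g":3,"gne":89},{"eo":77,"j":28,"xl":13}]}
After op 4 (add /nzy/0/0 14): {"nzy":[[14,56,36],{"g":3,"gne":89},{"eo":77,"j":28,"xl":13}]}
After op 5 (add /nzy/1/gne 91): {"nzy":[[14,56,36],{"g":3,"gne":91},{"eo":77,"j":28,"xl":13}]}
After op 6 (add /nzy/1/m 42): {"nzy":[[14,56,36],{"g":3,"gne":91,"m":42},{"eo":77,"j":28,"xl":13}]}
After op 7 (remove /nzy/1/g): {"nzy":[[14,56,36],{"gne":91,"m":42},{"eo":77,"j":28,"xl":13}]}
After op 8 (add /nzy/1/aku 0): {"nzy":[[14,56,36],{"aku":0,"gne":91,"m":42},{"eo":77,"j":28,"xl":13}]}
After op 9 (replace /nzy/0/1 60): {"nzy":[[14,60,36],{"aku":0,"gne":91,"m":42},{"eo":77,"j":28,"xl":13}]}
After op 10 (replace /nzy/2 35): {"nzy":[[14,60,36],{"aku":0,"gne":91,"m":42},35]}
After op 11 (replace /nzy/0/2 12): {"nzy":[[14,60,12],{"aku":0,"gne":91,"m":42},35]}
After op 12 (add /r 6): {"nzy":[[14,60,12],{"aku":0,"gne":91,"m":42},35],"r":6}
After op 13 (replace /nzy/0/0 61): {"nzy":[[61,60,12],{"aku":0,"gne":91,"m":42},35],"r":6}
After op 14 (remove /nzy/0/0): {"nzy":[[60,12],{"aku":0,"gne":91,"m":42},35],"r":6}
After op 15 (replace /nzy/1/gne 60): {"nzy":[[60,12],{"aku":0,"gne":60,"m":42},35],"r":6}
After op 16 (replace /r 98): {"nzy":[[60,12],{"aku":0,"gne":60,"m":42},35],"r":98}
After op 17 (add /nzy/1 59): {"nzy":[[60,12],59,{"aku":0,"gne":60,"m":42},35],"r":98}
After op 18 (remove /nzy/1): {"nzy":[[60,12],{"aku":0,"gne":60,"m":42},35],"r":98}
After op 19 (remove /nzy/2): {"nzy":[[60,12],{"aku":0,"gne":60,"m":42}],"r":98}
After op 20 (add /nzy/2 39): {"nzy":[[60,12],{"aku":0,"gne":60,"m":42},39],"r":98}
After op 21 (replace /nzy/0/0 45): {"nzy":[[45,12],{"aku":0,"gne":60,"m":42},39],"r":98}
After op 22 (add /nzy/1/s 7): {"nzy":[[45,12],{"aku":0,"gne":60,"m":42,"s":7},39],"r":98}
After op 23 (replace /nzy/1/m 4): {"nzy":[[45,12],{"aku":0,"gne":60,"m":4,"s":7},39],"r":98}
After op 24 (replace /nzy/1/gne 41): {"nzy":[[45,12],{"aku":0,"gne":41,"m":4,"s":7},39],"r":98}
After op 25 (add /nzy/3 90): {"nzy":[[45,12],{"aku":0,"gne":41,"m":4,"s":7},39,90],"r":98}
Value at /nzy/2: 39

Answer: 39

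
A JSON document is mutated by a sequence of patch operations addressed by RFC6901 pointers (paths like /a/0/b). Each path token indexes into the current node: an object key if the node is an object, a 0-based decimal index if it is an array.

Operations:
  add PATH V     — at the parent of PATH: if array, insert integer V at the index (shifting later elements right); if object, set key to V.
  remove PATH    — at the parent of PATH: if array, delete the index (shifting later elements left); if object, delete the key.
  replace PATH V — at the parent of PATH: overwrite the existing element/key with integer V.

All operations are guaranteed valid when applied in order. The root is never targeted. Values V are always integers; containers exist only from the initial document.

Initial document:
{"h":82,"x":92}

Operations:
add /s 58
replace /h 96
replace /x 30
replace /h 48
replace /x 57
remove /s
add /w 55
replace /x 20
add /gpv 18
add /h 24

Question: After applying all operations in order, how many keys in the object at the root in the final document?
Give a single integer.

Answer: 4

Derivation:
After op 1 (add /s 58): {"h":82,"s":58,"x":92}
After op 2 (replace /h 96): {"h":96,"s":58,"x":92}
After op 3 (replace /x 30): {"h":96,"s":58,"x":30}
After op 4 (replace /h 48): {"h":48,"s":58,"x":30}
After op 5 (replace /x 57): {"h":48,"s":58,"x":57}
After op 6 (remove /s): {"h":48,"x":57}
After op 7 (add /w 55): {"h":48,"w":55,"x":57}
After op 8 (replace /x 20): {"h":48,"w":55,"x":20}
After op 9 (add /gpv 18): {"gpv":18,"h":48,"w":55,"x":20}
After op 10 (add /h 24): {"gpv":18,"h":24,"w":55,"x":20}
Size at the root: 4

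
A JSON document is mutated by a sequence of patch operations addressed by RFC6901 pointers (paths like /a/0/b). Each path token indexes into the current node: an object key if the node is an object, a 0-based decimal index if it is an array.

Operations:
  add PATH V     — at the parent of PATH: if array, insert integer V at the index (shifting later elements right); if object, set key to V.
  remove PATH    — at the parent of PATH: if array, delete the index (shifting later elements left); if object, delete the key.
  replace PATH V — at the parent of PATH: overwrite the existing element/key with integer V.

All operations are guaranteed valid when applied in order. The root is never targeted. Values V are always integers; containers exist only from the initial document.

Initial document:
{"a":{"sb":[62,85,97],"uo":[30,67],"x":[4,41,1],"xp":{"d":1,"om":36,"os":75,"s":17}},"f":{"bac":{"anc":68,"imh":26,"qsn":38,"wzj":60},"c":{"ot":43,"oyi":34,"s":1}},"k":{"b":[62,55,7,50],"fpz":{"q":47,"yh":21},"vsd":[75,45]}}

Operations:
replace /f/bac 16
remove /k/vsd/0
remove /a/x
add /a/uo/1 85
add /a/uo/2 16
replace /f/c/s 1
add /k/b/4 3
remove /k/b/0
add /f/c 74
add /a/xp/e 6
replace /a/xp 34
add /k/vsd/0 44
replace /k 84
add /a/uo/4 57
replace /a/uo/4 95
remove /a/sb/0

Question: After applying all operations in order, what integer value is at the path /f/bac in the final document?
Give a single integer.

Answer: 16

Derivation:
After op 1 (replace /f/bac 16): {"a":{"sb":[62,85,97],"uo":[30,67],"x":[4,41,1],"xp":{"d":1,"om":36,"os":75,"s":17}},"f":{"bac":16,"c":{"ot":43,"oyi":34,"s":1}},"k":{"b":[62,55,7,50],"fpz":{"q":47,"yh":21},"vsd":[75,45]}}
After op 2 (remove /k/vsd/0): {"a":{"sb":[62,85,97],"uo":[30,67],"x":[4,41,1],"xp":{"d":1,"om":36,"os":75,"s":17}},"f":{"bac":16,"c":{"ot":43,"oyi":34,"s":1}},"k":{"b":[62,55,7,50],"fpz":{"q":47,"yh":21},"vsd":[45]}}
After op 3 (remove /a/x): {"a":{"sb":[62,85,97],"uo":[30,67],"xp":{"d":1,"om":36,"os":75,"s":17}},"f":{"bac":16,"c":{"ot":43,"oyi":34,"s":1}},"k":{"b":[62,55,7,50],"fpz":{"q":47,"yh":21},"vsd":[45]}}
After op 4 (add /a/uo/1 85): {"a":{"sb":[62,85,97],"uo":[30,85,67],"xp":{"d":1,"om":36,"os":75,"s":17}},"f":{"bac":16,"c":{"ot":43,"oyi":34,"s":1}},"k":{"b":[62,55,7,50],"fpz":{"q":47,"yh":21},"vsd":[45]}}
After op 5 (add /a/uo/2 16): {"a":{"sb":[62,85,97],"uo":[30,85,16,67],"xp":{"d":1,"om":36,"os":75,"s":17}},"f":{"bac":16,"c":{"ot":43,"oyi":34,"s":1}},"k":{"b":[62,55,7,50],"fpz":{"q":47,"yh":21},"vsd":[45]}}
After op 6 (replace /f/c/s 1): {"a":{"sb":[62,85,97],"uo":[30,85,16,67],"xp":{"d":1,"om":36,"os":75,"s":17}},"f":{"bac":16,"c":{"ot":43,"oyi":34,"s":1}},"k":{"b":[62,55,7,50],"fpz":{"q":47,"yh":21},"vsd":[45]}}
After op 7 (add /k/b/4 3): {"a":{"sb":[62,85,97],"uo":[30,85,16,67],"xp":{"d":1,"om":36,"os":75,"s":17}},"f":{"bac":16,"c":{"ot":43,"oyi":34,"s":1}},"k":{"b":[62,55,7,50,3],"fpz":{"q":47,"yh":21},"vsd":[45]}}
After op 8 (remove /k/b/0): {"a":{"sb":[62,85,97],"uo":[30,85,16,67],"xp":{"d":1,"om":36,"os":75,"s":17}},"f":{"bac":16,"c":{"ot":43,"oyi":34,"s":1}},"k":{"b":[55,7,50,3],"fpz":{"q":47,"yh":21},"vsd":[45]}}
After op 9 (add /f/c 74): {"a":{"sb":[62,85,97],"uo":[30,85,16,67],"xp":{"d":1,"om":36,"os":75,"s":17}},"f":{"bac":16,"c":74},"k":{"b":[55,7,50,3],"fpz":{"q":47,"yh":21},"vsd":[45]}}
After op 10 (add /a/xp/e 6): {"a":{"sb":[62,85,97],"uo":[30,85,16,67],"xp":{"d":1,"e":6,"om":36,"os":75,"s":17}},"f":{"bac":16,"c":74},"k":{"b":[55,7,50,3],"fpz":{"q":47,"yh":21},"vsd":[45]}}
After op 11 (replace /a/xp 34): {"a":{"sb":[62,85,97],"uo":[30,85,16,67],"xp":34},"f":{"bac":16,"c":74},"k":{"b":[55,7,50,3],"fpz":{"q":47,"yh":21},"vsd":[45]}}
After op 12 (add /k/vsd/0 44): {"a":{"sb":[62,85,97],"uo":[30,85,16,67],"xp":34},"f":{"bac":16,"c":74},"k":{"b":[55,7,50,3],"fpz":{"q":47,"yh":21},"vsd":[44,45]}}
After op 13 (replace /k 84): {"a":{"sb":[62,85,97],"uo":[30,85,16,67],"xp":34},"f":{"bac":16,"c":74},"k":84}
After op 14 (add /a/uo/4 57): {"a":{"sb":[62,85,97],"uo":[30,85,16,67,57],"xp":34},"f":{"bac":16,"c":74},"k":84}
After op 15 (replace /a/uo/4 95): {"a":{"sb":[62,85,97],"uo":[30,85,16,67,95],"xp":34},"f":{"bac":16,"c":74},"k":84}
After op 16 (remove /a/sb/0): {"a":{"sb":[85,97],"uo":[30,85,16,67,95],"xp":34},"f":{"bac":16,"c":74},"k":84}
Value at /f/bac: 16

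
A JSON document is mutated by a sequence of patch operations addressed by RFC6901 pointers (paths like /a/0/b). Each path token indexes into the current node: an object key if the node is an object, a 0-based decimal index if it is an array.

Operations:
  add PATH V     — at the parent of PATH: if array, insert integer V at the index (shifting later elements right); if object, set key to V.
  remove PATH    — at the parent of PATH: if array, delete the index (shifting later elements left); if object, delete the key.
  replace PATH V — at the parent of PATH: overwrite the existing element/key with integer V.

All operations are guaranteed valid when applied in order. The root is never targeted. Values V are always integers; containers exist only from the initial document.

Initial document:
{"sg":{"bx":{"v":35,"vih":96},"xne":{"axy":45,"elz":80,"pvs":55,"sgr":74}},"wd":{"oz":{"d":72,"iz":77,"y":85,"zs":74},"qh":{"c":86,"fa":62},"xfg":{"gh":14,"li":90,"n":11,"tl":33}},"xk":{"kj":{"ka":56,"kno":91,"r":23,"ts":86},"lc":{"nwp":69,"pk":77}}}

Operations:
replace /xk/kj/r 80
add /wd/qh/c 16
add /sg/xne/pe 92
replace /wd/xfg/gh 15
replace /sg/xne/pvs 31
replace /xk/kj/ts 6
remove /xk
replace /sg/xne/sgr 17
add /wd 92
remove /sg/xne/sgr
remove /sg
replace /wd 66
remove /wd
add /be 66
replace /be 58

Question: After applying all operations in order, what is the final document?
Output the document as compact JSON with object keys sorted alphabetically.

Answer: {"be":58}

Derivation:
After op 1 (replace /xk/kj/r 80): {"sg":{"bx":{"v":35,"vih":96},"xne":{"axy":45,"elz":80,"pvs":55,"sgr":74}},"wd":{"oz":{"d":72,"iz":77,"y":85,"zs":74},"qh":{"c":86,"fa":62},"xfg":{"gh":14,"li":90,"n":11,"tl":33}},"xk":{"kj":{"ka":56,"kno":91,"r":80,"ts":86},"lc":{"nwp":69,"pk":77}}}
After op 2 (add /wd/qh/c 16): {"sg":{"bx":{"v":35,"vih":96},"xne":{"axy":45,"elz":80,"pvs":55,"sgr":74}},"wd":{"oz":{"d":72,"iz":77,"y":85,"zs":74},"qh":{"c":16,"fa":62},"xfg":{"gh":14,"li":90,"n":11,"tl":33}},"xk":{"kj":{"ka":56,"kno":91,"r":80,"ts":86},"lc":{"nwp":69,"pk":77}}}
After op 3 (add /sg/xne/pe 92): {"sg":{"bx":{"v":35,"vih":96},"xne":{"axy":45,"elz":80,"pe":92,"pvs":55,"sgr":74}},"wd":{"oz":{"d":72,"iz":77,"y":85,"zs":74},"qh":{"c":16,"fa":62},"xfg":{"gh":14,"li":90,"n":11,"tl":33}},"xk":{"kj":{"ka":56,"kno":91,"r":80,"ts":86},"lc":{"nwp":69,"pk":77}}}
After op 4 (replace /wd/xfg/gh 15): {"sg":{"bx":{"v":35,"vih":96},"xne":{"axy":45,"elz":80,"pe":92,"pvs":55,"sgr":74}},"wd":{"oz":{"d":72,"iz":77,"y":85,"zs":74},"qh":{"c":16,"fa":62},"xfg":{"gh":15,"li":90,"n":11,"tl":33}},"xk":{"kj":{"ka":56,"kno":91,"r":80,"ts":86},"lc":{"nwp":69,"pk":77}}}
After op 5 (replace /sg/xne/pvs 31): {"sg":{"bx":{"v":35,"vih":96},"xne":{"axy":45,"elz":80,"pe":92,"pvs":31,"sgr":74}},"wd":{"oz":{"d":72,"iz":77,"y":85,"zs":74},"qh":{"c":16,"fa":62},"xfg":{"gh":15,"li":90,"n":11,"tl":33}},"xk":{"kj":{"ka":56,"kno":91,"r":80,"ts":86},"lc":{"nwp":69,"pk":77}}}
After op 6 (replace /xk/kj/ts 6): {"sg":{"bx":{"v":35,"vih":96},"xne":{"axy":45,"elz":80,"pe":92,"pvs":31,"sgr":74}},"wd":{"oz":{"d":72,"iz":77,"y":85,"zs":74},"qh":{"c":16,"fa":62},"xfg":{"gh":15,"li":90,"n":11,"tl":33}},"xk":{"kj":{"ka":56,"kno":91,"r":80,"ts":6},"lc":{"nwp":69,"pk":77}}}
After op 7 (remove /xk): {"sg":{"bx":{"v":35,"vih":96},"xne":{"axy":45,"elz":80,"pe":92,"pvs":31,"sgr":74}},"wd":{"oz":{"d":72,"iz":77,"y":85,"zs":74},"qh":{"c":16,"fa":62},"xfg":{"gh":15,"li":90,"n":11,"tl":33}}}
After op 8 (replace /sg/xne/sgr 17): {"sg":{"bx":{"v":35,"vih":96},"xne":{"axy":45,"elz":80,"pe":92,"pvs":31,"sgr":17}},"wd":{"oz":{"d":72,"iz":77,"y":85,"zs":74},"qh":{"c":16,"fa":62},"xfg":{"gh":15,"li":90,"n":11,"tl":33}}}
After op 9 (add /wd 92): {"sg":{"bx":{"v":35,"vih":96},"xne":{"axy":45,"elz":80,"pe":92,"pvs":31,"sgr":17}},"wd":92}
After op 10 (remove /sg/xne/sgr): {"sg":{"bx":{"v":35,"vih":96},"xne":{"axy":45,"elz":80,"pe":92,"pvs":31}},"wd":92}
After op 11 (remove /sg): {"wd":92}
After op 12 (replace /wd 66): {"wd":66}
After op 13 (remove /wd): {}
After op 14 (add /be 66): {"be":66}
After op 15 (replace /be 58): {"be":58}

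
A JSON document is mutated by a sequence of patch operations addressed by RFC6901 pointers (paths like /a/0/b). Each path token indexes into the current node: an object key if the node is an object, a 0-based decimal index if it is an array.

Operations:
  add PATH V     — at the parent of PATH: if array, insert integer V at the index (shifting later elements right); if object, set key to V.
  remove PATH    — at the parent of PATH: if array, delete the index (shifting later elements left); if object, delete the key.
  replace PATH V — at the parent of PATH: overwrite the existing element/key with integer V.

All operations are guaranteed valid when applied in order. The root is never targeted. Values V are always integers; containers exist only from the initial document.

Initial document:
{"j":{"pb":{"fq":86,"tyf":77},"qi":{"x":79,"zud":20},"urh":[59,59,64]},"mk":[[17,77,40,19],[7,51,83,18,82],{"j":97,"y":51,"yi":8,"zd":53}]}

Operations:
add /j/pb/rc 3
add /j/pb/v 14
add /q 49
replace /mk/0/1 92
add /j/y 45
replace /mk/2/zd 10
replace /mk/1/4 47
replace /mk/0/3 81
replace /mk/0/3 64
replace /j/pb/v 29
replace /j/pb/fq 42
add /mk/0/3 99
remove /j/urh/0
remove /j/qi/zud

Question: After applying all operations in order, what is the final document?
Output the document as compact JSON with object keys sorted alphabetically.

After op 1 (add /j/pb/rc 3): {"j":{"pb":{"fq":86,"rc":3,"tyf":77},"qi":{"x":79,"zud":20},"urh":[59,59,64]},"mk":[[17,77,40,19],[7,51,83,18,82],{"j":97,"y":51,"yi":8,"zd":53}]}
After op 2 (add /j/pb/v 14): {"j":{"pb":{"fq":86,"rc":3,"tyf":77,"v":14},"qi":{"x":79,"zud":20},"urh":[59,59,64]},"mk":[[17,77,40,19],[7,51,83,18,82],{"j":97,"y":51,"yi":8,"zd":53}]}
After op 3 (add /q 49): {"j":{"pb":{"fq":86,"rc":3,"tyf":77,"v":14},"qi":{"x":79,"zud":20},"urh":[59,59,64]},"mk":[[17,77,40,19],[7,51,83,18,82],{"j":97,"y":51,"yi":8,"zd":53}],"q":49}
After op 4 (replace /mk/0/1 92): {"j":{"pb":{"fq":86,"rc":3,"tyf":77,"v":14},"qi":{"x":79,"zud":20},"urh":[59,59,64]},"mk":[[17,92,40,19],[7,51,83,18,82],{"j":97,"y":51,"yi":8,"zd":53}],"q":49}
After op 5 (add /j/y 45): {"j":{"pb":{"fq":86,"rc":3,"tyf":77,"v":14},"qi":{"x":79,"zud":20},"urh":[59,59,64],"y":45},"mk":[[17,92,40,19],[7,51,83,18,82],{"j":97,"y":51,"yi":8,"zd":53}],"q":49}
After op 6 (replace /mk/2/zd 10): {"j":{"pb":{"fq":86,"rc":3,"tyf":77,"v":14},"qi":{"x":79,"zud":20},"urh":[59,59,64],"y":45},"mk":[[17,92,40,19],[7,51,83,18,82],{"j":97,"y":51,"yi":8,"zd":10}],"q":49}
After op 7 (replace /mk/1/4 47): {"j":{"pb":{"fq":86,"rc":3,"tyf":77,"v":14},"qi":{"x":79,"zud":20},"urh":[59,59,64],"y":45},"mk":[[17,92,40,19],[7,51,83,18,47],{"j":97,"y":51,"yi":8,"zd":10}],"q":49}
After op 8 (replace /mk/0/3 81): {"j":{"pb":{"fq":86,"rc":3,"tyf":77,"v":14},"qi":{"x":79,"zud":20},"urh":[59,59,64],"y":45},"mk":[[17,92,40,81],[7,51,83,18,47],{"j":97,"y":51,"yi":8,"zd":10}],"q":49}
After op 9 (replace /mk/0/3 64): {"j":{"pb":{"fq":86,"rc":3,"tyf":77,"v":14},"qi":{"x":79,"zud":20},"urh":[59,59,64],"y":45},"mk":[[17,92,40,64],[7,51,83,18,47],{"j":97,"y":51,"yi":8,"zd":10}],"q":49}
After op 10 (replace /j/pb/v 29): {"j":{"pb":{"fq":86,"rc":3,"tyf":77,"v":29},"qi":{"x":79,"zud":20},"urh":[59,59,64],"y":45},"mk":[[17,92,40,64],[7,51,83,18,47],{"j":97,"y":51,"yi":8,"zd":10}],"q":49}
After op 11 (replace /j/pb/fq 42): {"j":{"pb":{"fq":42,"rc":3,"tyf":77,"v":29},"qi":{"x":79,"zud":20},"urh":[59,59,64],"y":45},"mk":[[17,92,40,64],[7,51,83,18,47],{"j":97,"y":51,"yi":8,"zd":10}],"q":49}
After op 12 (add /mk/0/3 99): {"j":{"pb":{"fq":42,"rc":3,"tyf":77,"v":29},"qi":{"x":79,"zud":20},"urh":[59,59,64],"y":45},"mk":[[17,92,40,99,64],[7,51,83,18,47],{"j":97,"y":51,"yi":8,"zd":10}],"q":49}
After op 13 (remove /j/urh/0): {"j":{"pb":{"fq":42,"rc":3,"tyf":77,"v":29},"qi":{"x":79,"zud":20},"urh":[59,64],"y":45},"mk":[[17,92,40,99,64],[7,51,83,18,47],{"j":97,"y":51,"yi":8,"zd":10}],"q":49}
After op 14 (remove /j/qi/zud): {"j":{"pb":{"fq":42,"rc":3,"tyf":77,"v":29},"qi":{"x":79},"urh":[59,64],"y":45},"mk":[[17,92,40,99,64],[7,51,83,18,47],{"j":97,"y":51,"yi":8,"zd":10}],"q":49}

Answer: {"j":{"pb":{"fq":42,"rc":3,"tyf":77,"v":29},"qi":{"x":79},"urh":[59,64],"y":45},"mk":[[17,92,40,99,64],[7,51,83,18,47],{"j":97,"y":51,"yi":8,"zd":10}],"q":49}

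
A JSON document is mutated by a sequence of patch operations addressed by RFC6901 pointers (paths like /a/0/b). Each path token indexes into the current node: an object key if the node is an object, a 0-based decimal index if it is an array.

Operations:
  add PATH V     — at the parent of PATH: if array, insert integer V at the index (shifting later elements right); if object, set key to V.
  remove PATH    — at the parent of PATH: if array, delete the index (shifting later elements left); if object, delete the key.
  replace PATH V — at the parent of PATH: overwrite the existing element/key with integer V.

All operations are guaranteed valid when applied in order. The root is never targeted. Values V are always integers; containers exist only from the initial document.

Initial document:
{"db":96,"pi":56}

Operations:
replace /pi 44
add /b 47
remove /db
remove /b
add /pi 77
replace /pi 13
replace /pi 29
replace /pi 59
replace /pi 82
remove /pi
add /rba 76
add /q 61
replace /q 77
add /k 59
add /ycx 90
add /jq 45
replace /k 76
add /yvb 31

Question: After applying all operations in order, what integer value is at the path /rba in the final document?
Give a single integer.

After op 1 (replace /pi 44): {"db":96,"pi":44}
After op 2 (add /b 47): {"b":47,"db":96,"pi":44}
After op 3 (remove /db): {"b":47,"pi":44}
After op 4 (remove /b): {"pi":44}
After op 5 (add /pi 77): {"pi":77}
After op 6 (replace /pi 13): {"pi":13}
After op 7 (replace /pi 29): {"pi":29}
After op 8 (replace /pi 59): {"pi":59}
After op 9 (replace /pi 82): {"pi":82}
After op 10 (remove /pi): {}
After op 11 (add /rba 76): {"rba":76}
After op 12 (add /q 61): {"q":61,"rba":76}
After op 13 (replace /q 77): {"q":77,"rba":76}
After op 14 (add /k 59): {"k":59,"q":77,"rba":76}
After op 15 (add /ycx 90): {"k":59,"q":77,"rba":76,"ycx":90}
After op 16 (add /jq 45): {"jq":45,"k":59,"q":77,"rba":76,"ycx":90}
After op 17 (replace /k 76): {"jq":45,"k":76,"q":77,"rba":76,"ycx":90}
After op 18 (add /yvb 31): {"jq":45,"k":76,"q":77,"rba":76,"ycx":90,"yvb":31}
Value at /rba: 76

Answer: 76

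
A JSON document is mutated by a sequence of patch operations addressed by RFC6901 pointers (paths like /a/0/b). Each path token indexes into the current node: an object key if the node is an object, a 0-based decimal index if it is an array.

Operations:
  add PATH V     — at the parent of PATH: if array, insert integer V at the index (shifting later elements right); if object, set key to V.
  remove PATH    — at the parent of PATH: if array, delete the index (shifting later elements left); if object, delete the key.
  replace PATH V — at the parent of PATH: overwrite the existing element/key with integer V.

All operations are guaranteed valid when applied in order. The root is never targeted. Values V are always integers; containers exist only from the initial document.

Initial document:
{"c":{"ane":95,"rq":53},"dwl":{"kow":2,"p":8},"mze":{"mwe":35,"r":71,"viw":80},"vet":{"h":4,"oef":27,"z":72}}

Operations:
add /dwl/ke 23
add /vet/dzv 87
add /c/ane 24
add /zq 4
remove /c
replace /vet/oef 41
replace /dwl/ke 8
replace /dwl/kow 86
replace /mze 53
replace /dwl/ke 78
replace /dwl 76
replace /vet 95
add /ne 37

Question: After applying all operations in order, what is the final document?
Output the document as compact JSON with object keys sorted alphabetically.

Answer: {"dwl":76,"mze":53,"ne":37,"vet":95,"zq":4}

Derivation:
After op 1 (add /dwl/ke 23): {"c":{"ane":95,"rq":53},"dwl":{"ke":23,"kow":2,"p":8},"mze":{"mwe":35,"r":71,"viw":80},"vet":{"h":4,"oef":27,"z":72}}
After op 2 (add /vet/dzv 87): {"c":{"ane":95,"rq":53},"dwl":{"ke":23,"kow":2,"p":8},"mze":{"mwe":35,"r":71,"viw":80},"vet":{"dzv":87,"h":4,"oef":27,"z":72}}
After op 3 (add /c/ane 24): {"c":{"ane":24,"rq":53},"dwl":{"ke":23,"kow":2,"p":8},"mze":{"mwe":35,"r":71,"viw":80},"vet":{"dzv":87,"h":4,"oef":27,"z":72}}
After op 4 (add /zq 4): {"c":{"ane":24,"rq":53},"dwl":{"ke":23,"kow":2,"p":8},"mze":{"mwe":35,"r":71,"viw":80},"vet":{"dzv":87,"h":4,"oef":27,"z":72},"zq":4}
After op 5 (remove /c): {"dwl":{"ke":23,"kow":2,"p":8},"mze":{"mwe":35,"r":71,"viw":80},"vet":{"dzv":87,"h":4,"oef":27,"z":72},"zq":4}
After op 6 (replace /vet/oef 41): {"dwl":{"ke":23,"kow":2,"p":8},"mze":{"mwe":35,"r":71,"viw":80},"vet":{"dzv":87,"h":4,"oef":41,"z":72},"zq":4}
After op 7 (replace /dwl/ke 8): {"dwl":{"ke":8,"kow":2,"p":8},"mze":{"mwe":35,"r":71,"viw":80},"vet":{"dzv":87,"h":4,"oef":41,"z":72},"zq":4}
After op 8 (replace /dwl/kow 86): {"dwl":{"ke":8,"kow":86,"p":8},"mze":{"mwe":35,"r":71,"viw":80},"vet":{"dzv":87,"h":4,"oef":41,"z":72},"zq":4}
After op 9 (replace /mze 53): {"dwl":{"ke":8,"kow":86,"p":8},"mze":53,"vet":{"dzv":87,"h":4,"oef":41,"z":72},"zq":4}
After op 10 (replace /dwl/ke 78): {"dwl":{"ke":78,"kow":86,"p":8},"mze":53,"vet":{"dzv":87,"h":4,"oef":41,"z":72},"zq":4}
After op 11 (replace /dwl 76): {"dwl":76,"mze":53,"vet":{"dzv":87,"h":4,"oef":41,"z":72},"zq":4}
After op 12 (replace /vet 95): {"dwl":76,"mze":53,"vet":95,"zq":4}
After op 13 (add /ne 37): {"dwl":76,"mze":53,"ne":37,"vet":95,"zq":4}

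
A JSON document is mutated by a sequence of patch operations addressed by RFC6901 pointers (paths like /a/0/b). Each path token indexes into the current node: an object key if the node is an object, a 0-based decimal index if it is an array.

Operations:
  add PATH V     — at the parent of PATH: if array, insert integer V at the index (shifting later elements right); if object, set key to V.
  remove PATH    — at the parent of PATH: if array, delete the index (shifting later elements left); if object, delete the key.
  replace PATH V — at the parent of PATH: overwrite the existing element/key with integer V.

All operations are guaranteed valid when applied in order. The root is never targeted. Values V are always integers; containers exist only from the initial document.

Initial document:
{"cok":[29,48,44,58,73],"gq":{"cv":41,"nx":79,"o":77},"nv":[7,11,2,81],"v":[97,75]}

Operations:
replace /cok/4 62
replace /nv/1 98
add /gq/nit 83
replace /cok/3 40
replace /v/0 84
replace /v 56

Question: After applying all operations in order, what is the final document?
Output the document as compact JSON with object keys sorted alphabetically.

Answer: {"cok":[29,48,44,40,62],"gq":{"cv":41,"nit":83,"nx":79,"o":77},"nv":[7,98,2,81],"v":56}

Derivation:
After op 1 (replace /cok/4 62): {"cok":[29,48,44,58,62],"gq":{"cv":41,"nx":79,"o":77},"nv":[7,11,2,81],"v":[97,75]}
After op 2 (replace /nv/1 98): {"cok":[29,48,44,58,62],"gq":{"cv":41,"nx":79,"o":77},"nv":[7,98,2,81],"v":[97,75]}
After op 3 (add /gq/nit 83): {"cok":[29,48,44,58,62],"gq":{"cv":41,"nit":83,"nx":79,"o":77},"nv":[7,98,2,81],"v":[97,75]}
After op 4 (replace /cok/3 40): {"cok":[29,48,44,40,62],"gq":{"cv":41,"nit":83,"nx":79,"o":77},"nv":[7,98,2,81],"v":[97,75]}
After op 5 (replace /v/0 84): {"cok":[29,48,44,40,62],"gq":{"cv":41,"nit":83,"nx":79,"o":77},"nv":[7,98,2,81],"v":[84,75]}
After op 6 (replace /v 56): {"cok":[29,48,44,40,62],"gq":{"cv":41,"nit":83,"nx":79,"o":77},"nv":[7,98,2,81],"v":56}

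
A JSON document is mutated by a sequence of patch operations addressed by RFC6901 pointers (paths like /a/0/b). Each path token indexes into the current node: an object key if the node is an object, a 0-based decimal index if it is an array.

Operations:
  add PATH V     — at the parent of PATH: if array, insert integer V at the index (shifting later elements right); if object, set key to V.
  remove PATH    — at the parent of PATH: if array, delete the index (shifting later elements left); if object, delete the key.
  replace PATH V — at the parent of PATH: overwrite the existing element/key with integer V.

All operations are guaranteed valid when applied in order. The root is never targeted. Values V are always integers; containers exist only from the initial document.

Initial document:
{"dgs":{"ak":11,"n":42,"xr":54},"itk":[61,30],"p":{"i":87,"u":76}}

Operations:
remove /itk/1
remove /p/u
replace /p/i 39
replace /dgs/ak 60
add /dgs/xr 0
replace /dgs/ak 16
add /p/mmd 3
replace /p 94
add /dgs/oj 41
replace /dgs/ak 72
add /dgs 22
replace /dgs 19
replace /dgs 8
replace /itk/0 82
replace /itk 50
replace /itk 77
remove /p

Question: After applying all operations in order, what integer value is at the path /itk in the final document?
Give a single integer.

Answer: 77

Derivation:
After op 1 (remove /itk/1): {"dgs":{"ak":11,"n":42,"xr":54},"itk":[61],"p":{"i":87,"u":76}}
After op 2 (remove /p/u): {"dgs":{"ak":11,"n":42,"xr":54},"itk":[61],"p":{"i":87}}
After op 3 (replace /p/i 39): {"dgs":{"ak":11,"n":42,"xr":54},"itk":[61],"p":{"i":39}}
After op 4 (replace /dgs/ak 60): {"dgs":{"ak":60,"n":42,"xr":54},"itk":[61],"p":{"i":39}}
After op 5 (add /dgs/xr 0): {"dgs":{"ak":60,"n":42,"xr":0},"itk":[61],"p":{"i":39}}
After op 6 (replace /dgs/ak 16): {"dgs":{"ak":16,"n":42,"xr":0},"itk":[61],"p":{"i":39}}
After op 7 (add /p/mmd 3): {"dgs":{"ak":16,"n":42,"xr":0},"itk":[61],"p":{"i":39,"mmd":3}}
After op 8 (replace /p 94): {"dgs":{"ak":16,"n":42,"xr":0},"itk":[61],"p":94}
After op 9 (add /dgs/oj 41): {"dgs":{"ak":16,"n":42,"oj":41,"xr":0},"itk":[61],"p":94}
After op 10 (replace /dgs/ak 72): {"dgs":{"ak":72,"n":42,"oj":41,"xr":0},"itk":[61],"p":94}
After op 11 (add /dgs 22): {"dgs":22,"itk":[61],"p":94}
After op 12 (replace /dgs 19): {"dgs":19,"itk":[61],"p":94}
After op 13 (replace /dgs 8): {"dgs":8,"itk":[61],"p":94}
After op 14 (replace /itk/0 82): {"dgs":8,"itk":[82],"p":94}
After op 15 (replace /itk 50): {"dgs":8,"itk":50,"p":94}
After op 16 (replace /itk 77): {"dgs":8,"itk":77,"p":94}
After op 17 (remove /p): {"dgs":8,"itk":77}
Value at /itk: 77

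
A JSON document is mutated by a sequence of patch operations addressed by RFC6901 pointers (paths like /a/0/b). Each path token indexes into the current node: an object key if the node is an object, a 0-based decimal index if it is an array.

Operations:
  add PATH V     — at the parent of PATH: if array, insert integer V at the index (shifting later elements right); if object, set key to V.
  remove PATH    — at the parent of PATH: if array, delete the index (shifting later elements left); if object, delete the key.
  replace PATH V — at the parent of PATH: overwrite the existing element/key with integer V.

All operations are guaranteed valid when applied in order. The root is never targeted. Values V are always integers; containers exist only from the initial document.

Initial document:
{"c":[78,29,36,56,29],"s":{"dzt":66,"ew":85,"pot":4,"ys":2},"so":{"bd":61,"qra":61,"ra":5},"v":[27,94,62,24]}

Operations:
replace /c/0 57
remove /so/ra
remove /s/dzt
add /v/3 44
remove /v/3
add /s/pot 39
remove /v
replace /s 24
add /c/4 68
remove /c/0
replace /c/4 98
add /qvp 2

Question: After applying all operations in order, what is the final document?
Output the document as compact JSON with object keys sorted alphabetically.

After op 1 (replace /c/0 57): {"c":[57,29,36,56,29],"s":{"dzt":66,"ew":85,"pot":4,"ys":2},"so":{"bd":61,"qra":61,"ra":5},"v":[27,94,62,24]}
After op 2 (remove /so/ra): {"c":[57,29,36,56,29],"s":{"dzt":66,"ew":85,"pot":4,"ys":2},"so":{"bd":61,"qra":61},"v":[27,94,62,24]}
After op 3 (remove /s/dzt): {"c":[57,29,36,56,29],"s":{"ew":85,"pot":4,"ys":2},"so":{"bd":61,"qra":61},"v":[27,94,62,24]}
After op 4 (add /v/3 44): {"c":[57,29,36,56,29],"s":{"ew":85,"pot":4,"ys":2},"so":{"bd":61,"qra":61},"v":[27,94,62,44,24]}
After op 5 (remove /v/3): {"c":[57,29,36,56,29],"s":{"ew":85,"pot":4,"ys":2},"so":{"bd":61,"qra":61},"v":[27,94,62,24]}
After op 6 (add /s/pot 39): {"c":[57,29,36,56,29],"s":{"ew":85,"pot":39,"ys":2},"so":{"bd":61,"qra":61},"v":[27,94,62,24]}
After op 7 (remove /v): {"c":[57,29,36,56,29],"s":{"ew":85,"pot":39,"ys":2},"so":{"bd":61,"qra":61}}
After op 8 (replace /s 24): {"c":[57,29,36,56,29],"s":24,"so":{"bd":61,"qra":61}}
After op 9 (add /c/4 68): {"c":[57,29,36,56,68,29],"s":24,"so":{"bd":61,"qra":61}}
After op 10 (remove /c/0): {"c":[29,36,56,68,29],"s":24,"so":{"bd":61,"qra":61}}
After op 11 (replace /c/4 98): {"c":[29,36,56,68,98],"s":24,"so":{"bd":61,"qra":61}}
After op 12 (add /qvp 2): {"c":[29,36,56,68,98],"qvp":2,"s":24,"so":{"bd":61,"qra":61}}

Answer: {"c":[29,36,56,68,98],"qvp":2,"s":24,"so":{"bd":61,"qra":61}}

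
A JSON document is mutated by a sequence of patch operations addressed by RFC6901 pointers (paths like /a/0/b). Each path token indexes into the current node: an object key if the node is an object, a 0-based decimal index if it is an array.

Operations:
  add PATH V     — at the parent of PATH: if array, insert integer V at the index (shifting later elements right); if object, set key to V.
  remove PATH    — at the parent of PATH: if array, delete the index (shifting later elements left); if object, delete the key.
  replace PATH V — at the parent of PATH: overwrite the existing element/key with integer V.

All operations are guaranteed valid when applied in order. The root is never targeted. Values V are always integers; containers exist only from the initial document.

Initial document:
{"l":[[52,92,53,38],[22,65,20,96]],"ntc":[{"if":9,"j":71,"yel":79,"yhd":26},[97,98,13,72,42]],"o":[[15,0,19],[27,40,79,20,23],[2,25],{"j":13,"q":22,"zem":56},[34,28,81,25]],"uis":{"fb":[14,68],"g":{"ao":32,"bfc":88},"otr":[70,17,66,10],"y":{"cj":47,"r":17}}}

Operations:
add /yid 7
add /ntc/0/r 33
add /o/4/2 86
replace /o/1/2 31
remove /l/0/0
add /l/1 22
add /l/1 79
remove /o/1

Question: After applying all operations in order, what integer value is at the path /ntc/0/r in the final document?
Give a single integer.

After op 1 (add /yid 7): {"l":[[52,92,53,38],[22,65,20,96]],"ntc":[{"if":9,"j":71,"yel":79,"yhd":26},[97,98,13,72,42]],"o":[[15,0,19],[27,40,79,20,23],[2,25],{"j":13,"q":22,"zem":56},[34,28,81,25]],"uis":{"fb":[14,68],"g":{"ao":32,"bfc":88},"otr":[70,17,66,10],"y":{"cj":47,"r":17}},"yid":7}
After op 2 (add /ntc/0/r 33): {"l":[[52,92,53,38],[22,65,20,96]],"ntc":[{"if":9,"j":71,"r":33,"yel":79,"yhd":26},[97,98,13,72,42]],"o":[[15,0,19],[27,40,79,20,23],[2,25],{"j":13,"q":22,"zem":56},[34,28,81,25]],"uis":{"fb":[14,68],"g":{"ao":32,"bfc":88},"otr":[70,17,66,10],"y":{"cj":47,"r":17}},"yid":7}
After op 3 (add /o/4/2 86): {"l":[[52,92,53,38],[22,65,20,96]],"ntc":[{"if":9,"j":71,"r":33,"yel":79,"yhd":26},[97,98,13,72,42]],"o":[[15,0,19],[27,40,79,20,23],[2,25],{"j":13,"q":22,"zem":56},[34,28,86,81,25]],"uis":{"fb":[14,68],"g":{"ao":32,"bfc":88},"otr":[70,17,66,10],"y":{"cj":47,"r":17}},"yid":7}
After op 4 (replace /o/1/2 31): {"l":[[52,92,53,38],[22,65,20,96]],"ntc":[{"if":9,"j":71,"r":33,"yel":79,"yhd":26},[97,98,13,72,42]],"o":[[15,0,19],[27,40,31,20,23],[2,25],{"j":13,"q":22,"zem":56},[34,28,86,81,25]],"uis":{"fb":[14,68],"g":{"ao":32,"bfc":88},"otr":[70,17,66,10],"y":{"cj":47,"r":17}},"yid":7}
After op 5 (remove /l/0/0): {"l":[[92,53,38],[22,65,20,96]],"ntc":[{"if":9,"j":71,"r":33,"yel":79,"yhd":26},[97,98,13,72,42]],"o":[[15,0,19],[27,40,31,20,23],[2,25],{"j":13,"q":22,"zem":56},[34,28,86,81,25]],"uis":{"fb":[14,68],"g":{"ao":32,"bfc":88},"otr":[70,17,66,10],"y":{"cj":47,"r":17}},"yid":7}
After op 6 (add /l/1 22): {"l":[[92,53,38],22,[22,65,20,96]],"ntc":[{"if":9,"j":71,"r":33,"yel":79,"yhd":26},[97,98,13,72,42]],"o":[[15,0,19],[27,40,31,20,23],[2,25],{"j":13,"q":22,"zem":56},[34,28,86,81,25]],"uis":{"fb":[14,68],"g":{"ao":32,"bfc":88},"otr":[70,17,66,10],"y":{"cj":47,"r":17}},"yid":7}
After op 7 (add /l/1 79): {"l":[[92,53,38],79,22,[22,65,20,96]],"ntc":[{"if":9,"j":71,"r":33,"yel":79,"yhd":26},[97,98,13,72,42]],"o":[[15,0,19],[27,40,31,20,23],[2,25],{"j":13,"q":22,"zem":56},[34,28,86,81,25]],"uis":{"fb":[14,68],"g":{"ao":32,"bfc":88},"otr":[70,17,66,10],"y":{"cj":47,"r":17}},"yid":7}
After op 8 (remove /o/1): {"l":[[92,53,38],79,22,[22,65,20,96]],"ntc":[{"if":9,"j":71,"r":33,"yel":79,"yhd":26},[97,98,13,72,42]],"o":[[15,0,19],[2,25],{"j":13,"q":22,"zem":56},[34,28,86,81,25]],"uis":{"fb":[14,68],"g":{"ao":32,"bfc":88},"otr":[70,17,66,10],"y":{"cj":47,"r":17}},"yid":7}
Value at /ntc/0/r: 33

Answer: 33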